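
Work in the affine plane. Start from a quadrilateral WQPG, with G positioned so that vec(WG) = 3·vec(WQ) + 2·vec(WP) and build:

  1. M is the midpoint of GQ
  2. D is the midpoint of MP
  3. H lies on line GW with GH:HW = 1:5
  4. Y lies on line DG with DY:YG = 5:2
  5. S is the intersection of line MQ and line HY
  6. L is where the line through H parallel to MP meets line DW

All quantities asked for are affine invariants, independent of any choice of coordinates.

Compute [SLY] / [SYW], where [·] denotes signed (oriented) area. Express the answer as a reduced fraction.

[SLY]:[SYW] = -1/6

Assign W = (0, 0), Q = (1, 0), P = (0, 1), G = (3, 2) — the answer is frame-independent, so this choice is without loss of generality.
1. M is the midpoint of GQ ⇒ M = (2, 1)
2. D is the midpoint of MP ⇒ D = (1, 1)
3. H lies on line GW with GH:HW = 1:5 ⇒ H = (5/2, 5/3)
4. Y lies on line DG with DY:YG = 5:2 ⇒ Y = (17/7, 12/7)
5. S is the intersection of line MQ and line HY ⇒ S = (13/5, 8/5)
6. L is where the line through H parallel to MP meets line DW ⇒ L = (5/3, 5/3)
2·[SLY] = -2/21, 2·[SYW] = 4/7
[SLY]:[SYW] = -2/21:4/7 = -1/6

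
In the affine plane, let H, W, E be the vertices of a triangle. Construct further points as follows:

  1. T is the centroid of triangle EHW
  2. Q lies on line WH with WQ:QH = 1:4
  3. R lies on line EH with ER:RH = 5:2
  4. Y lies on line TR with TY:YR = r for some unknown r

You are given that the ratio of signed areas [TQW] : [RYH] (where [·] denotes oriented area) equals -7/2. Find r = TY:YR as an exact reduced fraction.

r = 4

Set H = (0, 0), W = (1, 0), E = (0, 1); any affine frame gives the same invariant.
1. T is the centroid of triangle EHW ⇒ T = (1/3, 1/3)
2. Q lies on line WH with WQ:QH = 1:4 ⇒ Q = (4/5, 0)
3. R lies on line EH with ER:RH = 5:2 ⇒ R = (0, 2/7)
4. With TY:YR = r, write λ = r/(r+1) so Y = T + λ·(R−T); Y is affine-linear in λ
Every point depending on Y is an affine combination of Y and λ-independent points, so each such coordinate is linear in λ; the λ² term in each signed area is a multiple of (R−T)×(R−T) = 0, so 2·[TQW] and 2·[RYH] are each linear in λ. Evaluating at λ=0 and λ=1:
  2·[TQW] = 1/15,   2·[RYH] = 2/21·λ − 2/21
So [TQW]:[RYH] = (1/15) / (2/21·λ − 2/21). Setting this equal to -7/2:
  1/15 = -7/2·(2/21·λ − 2/21)  ⇒  λ = 4/5
Then r = λ/(1−λ) = (4/5)/(1/5) = 4. Check: with r = 4, Y = (1/15, 31/105) and [TQW]:[RYH] = -7/2 as required.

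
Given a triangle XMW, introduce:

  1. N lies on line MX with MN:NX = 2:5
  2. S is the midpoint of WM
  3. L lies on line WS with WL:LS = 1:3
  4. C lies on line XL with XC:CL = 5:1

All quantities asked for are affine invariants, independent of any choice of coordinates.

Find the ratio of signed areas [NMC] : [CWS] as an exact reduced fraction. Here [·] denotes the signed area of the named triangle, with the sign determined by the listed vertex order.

[NMC]:[CWS] = -5/2

Assign X = (0, 0), M = (1, 0), W = (0, 1) — the answer is frame-independent, so this choice is without loss of generality.
1. N lies on line MX with MN:NX = 2:5 ⇒ N = (5/7, 0)
2. S is the midpoint of WM ⇒ S = (1/2, 1/2)
3. L lies on line WS with WL:LS = 1:3 ⇒ L = (1/8, 7/8)
4. C lies on line XL with XC:CL = 5:1 ⇒ C = (5/48, 35/48)
2·[NMC] = 5/24, 2·[CWS] = -1/12
[NMC]:[CWS] = 5/24:-1/12 = -5/2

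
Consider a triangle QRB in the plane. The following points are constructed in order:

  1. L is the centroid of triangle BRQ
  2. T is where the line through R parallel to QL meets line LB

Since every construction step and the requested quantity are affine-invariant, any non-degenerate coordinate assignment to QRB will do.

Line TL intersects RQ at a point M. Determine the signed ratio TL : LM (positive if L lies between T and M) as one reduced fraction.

TL:LM = -2

Choose coordinates Q = (0, 0), R = (1, 0), B = (0, 1).
1. L is the centroid of triangle BRQ ⇒ L = (1/3, 1/3)
2. T is where the line through R parallel to QL meets line LB ⇒ T = (2/3, -1/3)
line TL meets RQ at M = (1/2, 0)
L = T + t·(M−T) with t = 2, so TL:LM = 2:-1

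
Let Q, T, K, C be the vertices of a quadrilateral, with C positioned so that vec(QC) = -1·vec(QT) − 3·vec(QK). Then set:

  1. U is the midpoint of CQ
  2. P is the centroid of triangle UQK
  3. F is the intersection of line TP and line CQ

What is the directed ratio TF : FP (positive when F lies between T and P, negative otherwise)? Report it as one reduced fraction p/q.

TF:FP = 9

Work in coordinates with Q = (0, 0), T = (1, 0), K = (0, 1), C = (-1, -3).
1. U is the midpoint of CQ ⇒ U = (-1/2, -3/2)
2. P is the centroid of triangle UQK ⇒ P = (-1/6, -1/6)
3. F is the intersection of line TP and line CQ ⇒ F = (-1/20, -3/20)
F = T + t·(P−T) with t = 9/10, so TF:FP = t:(1−t) = 9/10:1/10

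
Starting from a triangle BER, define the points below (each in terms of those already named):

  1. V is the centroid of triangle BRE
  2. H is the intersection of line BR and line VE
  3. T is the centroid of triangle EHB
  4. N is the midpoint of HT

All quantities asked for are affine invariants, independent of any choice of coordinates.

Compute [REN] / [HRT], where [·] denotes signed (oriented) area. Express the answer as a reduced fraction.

Assign B = (0, 0), E = (1, 0), R = (0, 1) — the answer is frame-independent, so this choice is without loss of generality.
1. V is the centroid of triangle BRE ⇒ V = (1/3, 1/3)
2. H is the intersection of line BR and line VE ⇒ H = (0, 1/2)
3. T is the centroid of triangle EHB ⇒ T = (1/3, 1/6)
4. N is the midpoint of HT ⇒ N = (1/6, 1/3)
2·[REN] = -1/2, 2·[HRT] = -1/6
[REN]:[HRT] = -1/2:-1/6 = 3

[REN]:[HRT] = 3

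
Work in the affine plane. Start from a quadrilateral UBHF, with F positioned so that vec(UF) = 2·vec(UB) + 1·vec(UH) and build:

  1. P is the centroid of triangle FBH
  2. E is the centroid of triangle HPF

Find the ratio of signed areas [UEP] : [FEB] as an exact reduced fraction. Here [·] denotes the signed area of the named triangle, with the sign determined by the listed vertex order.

[UEP]:[FEB] = -1/4

Choose coordinates U = (0, 0), B = (1, 0), H = (0, 1), F = (2, 1).
1. P is the centroid of triangle FBH ⇒ P = (1, 2/3)
2. E is the centroid of triangle HPF ⇒ E = (1, 8/9)
2·[UEP] = -2/9, 2·[FEB] = 8/9
[UEP]:[FEB] = -2/9:8/9 = -1/4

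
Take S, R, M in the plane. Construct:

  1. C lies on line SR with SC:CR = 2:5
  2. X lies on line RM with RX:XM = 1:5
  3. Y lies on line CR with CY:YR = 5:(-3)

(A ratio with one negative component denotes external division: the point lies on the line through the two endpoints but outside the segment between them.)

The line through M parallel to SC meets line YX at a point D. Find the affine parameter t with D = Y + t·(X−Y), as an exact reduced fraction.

Choose coordinates S = (0, 0), R = (1, 0), M = (0, 1).
1. C lies on line SR with SC:CR = 2:5 ⇒ C = (2/7, 0)
2. X lies on line RM with RX:XM = 1:5 ⇒ X = (5/6, 1/6)
3. Y lies on line CR with CY:YR = 5:(-3) ⇒ Y = (29/14, 0)
through M parallel to SC: direction (2/7, 0); meets YX at D = (-75/14, 1)
D = Y + t·(X−Y) with t = 6

t = 6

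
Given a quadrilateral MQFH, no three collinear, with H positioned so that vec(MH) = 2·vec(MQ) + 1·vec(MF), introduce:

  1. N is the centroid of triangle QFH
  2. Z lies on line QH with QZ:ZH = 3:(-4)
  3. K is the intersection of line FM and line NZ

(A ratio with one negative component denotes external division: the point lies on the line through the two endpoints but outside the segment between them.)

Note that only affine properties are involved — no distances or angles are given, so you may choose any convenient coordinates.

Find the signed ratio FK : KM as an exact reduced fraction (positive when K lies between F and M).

Assign M = (0, 0), Q = (1, 0), F = (0, 1), H = (2, 1) — the answer is frame-independent, so this choice is without loss of generality.
1. N is the centroid of triangle QFH ⇒ N = (1, 2/3)
2. Z lies on line QH with QZ:ZH = 3:(-4) ⇒ Z = (-2, -3)
3. K is the intersection of line FM and line NZ ⇒ K = (0, -5/9)
K = F + t·(M−F) with t = 14/9, so FK:KM = t:(1−t) = 14/9:-5/9

FK:KM = -14/5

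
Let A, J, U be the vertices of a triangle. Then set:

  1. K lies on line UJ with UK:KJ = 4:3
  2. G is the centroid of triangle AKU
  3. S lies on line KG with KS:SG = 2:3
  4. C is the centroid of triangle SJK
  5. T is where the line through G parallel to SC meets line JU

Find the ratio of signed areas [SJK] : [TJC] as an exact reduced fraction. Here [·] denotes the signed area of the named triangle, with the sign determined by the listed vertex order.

[SJK]:[TJC] = 12

Work in coordinates with A = (0, 0), J = (1, 0), U = (0, 1).
1. K lies on line UJ with UK:KJ = 4:3 ⇒ K = (4/7, 3/7)
2. G is the centroid of triangle AKU ⇒ G = (4/21, 10/21)
3. S lies on line KG with KS:SG = 2:3 ⇒ S = (44/105, 47/105)
4. C is the centroid of triangle SJK ⇒ C = (209/315, 92/315)
5. T is where the line through G parallel to SC meets line JU ⇒ T = (31/28, -3/28)
2·[SJK] = 2/35, 2·[TJC] = 1/210
[SJK]:[TJC] = 2/35:1/210 = 12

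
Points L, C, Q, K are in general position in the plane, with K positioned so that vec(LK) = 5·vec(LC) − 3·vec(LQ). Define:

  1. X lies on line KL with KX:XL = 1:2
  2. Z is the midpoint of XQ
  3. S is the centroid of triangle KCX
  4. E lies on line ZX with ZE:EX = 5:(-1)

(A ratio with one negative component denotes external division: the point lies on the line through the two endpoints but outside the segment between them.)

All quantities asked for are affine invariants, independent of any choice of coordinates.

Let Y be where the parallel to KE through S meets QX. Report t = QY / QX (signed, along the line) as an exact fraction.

Assign L = (0, 0), C = (1, 0), Q = (0, 1), K = (5, -3) — the answer is frame-independent, so this choice is without loss of generality.
1. X lies on line KL with KX:XL = 1:2 ⇒ X = (10/3, -2)
2. Z is the midpoint of XQ ⇒ Z = (5/3, -1/2)
3. S is the centroid of triangle KCX ⇒ S = (28/9, -5/3)
4. E lies on line ZX with ZE:EX = 5:(-1) ⇒ E = (15/4, -19/8)
through S parallel to KE: direction (-5/4, 5/8); meets QX at Y = (25/9, -3/2)
Y = Q + t·(X−Q) with t = 5/6

t = 5/6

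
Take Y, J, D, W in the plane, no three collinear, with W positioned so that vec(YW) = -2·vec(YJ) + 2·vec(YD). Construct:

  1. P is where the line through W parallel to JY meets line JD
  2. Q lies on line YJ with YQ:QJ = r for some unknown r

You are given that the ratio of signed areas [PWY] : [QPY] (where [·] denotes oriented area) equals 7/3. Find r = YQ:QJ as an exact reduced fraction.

r = 3/4

Assign Y = (0, 0), J = (1, 0), D = (0, 1), W = (-2, 2) — the answer is frame-independent, so this choice is without loss of generality.
1. P is where the line through W parallel to JY meets line JD ⇒ P = (-1, 2)
2. With YQ:QJ = r, write λ = r/(r+1) so Q = Y + λ·(J−Y); Q is affine-linear in λ
Every point depending on Q is an affine combination of Q and λ-independent points, so each such coordinate is linear in λ; the λ² term in each signed area is a multiple of (J−Y)×(J−Y) = 0, so 2·[PWY] and 2·[QPY] are each linear in λ. Evaluating at λ=0 and λ=1:
  2·[PWY] = 2,   2·[QPY] = 2·λ
So [PWY]:[QPY] = (2) / (2·λ). Setting this equal to 7/3:
  2 = 7/3·(2·λ)  ⇒  λ = 3/7
Then r = λ/(1−λ) = (3/7)/(4/7) = 3/4. Check: with r = 3/4, Q = (3/7, 0) and [PWY]:[QPY] = 7/3 as required.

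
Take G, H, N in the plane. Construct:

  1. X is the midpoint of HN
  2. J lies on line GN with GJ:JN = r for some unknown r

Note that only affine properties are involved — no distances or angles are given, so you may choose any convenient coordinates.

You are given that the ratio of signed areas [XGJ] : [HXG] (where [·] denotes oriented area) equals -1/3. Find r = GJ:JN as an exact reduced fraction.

r = 1/2

Work in coordinates with G = (0, 0), H = (1, 0), N = (0, 1).
1. X is the midpoint of HN ⇒ X = (1/2, 1/2)
2. With GJ:JN = r, write λ = r/(r+1) so J = G + λ·(N−G); J is affine-linear in λ
Every point depending on J is an affine combination of J and λ-independent points, so each such coordinate is linear in λ; the λ² term in each signed area is a multiple of (N−G)×(N−G) = 0, so 2·[XGJ] and 2·[HXG] are each linear in λ. Evaluating at λ=0 and λ=1:
  2·[XGJ] = -1/2·λ,   2·[HXG] = 1/2
So [XGJ]:[HXG] = (-1/2·λ) / (1/2). Setting this equal to -1/3:
  -1/2·λ = -1/3·(1/2)  ⇒  λ = 1/3
Then r = λ/(1−λ) = (1/3)/(2/3) = 1/2. Check: with r = 1/2, J = (0, 1/3) and [XGJ]:[HXG] = -1/3 as required.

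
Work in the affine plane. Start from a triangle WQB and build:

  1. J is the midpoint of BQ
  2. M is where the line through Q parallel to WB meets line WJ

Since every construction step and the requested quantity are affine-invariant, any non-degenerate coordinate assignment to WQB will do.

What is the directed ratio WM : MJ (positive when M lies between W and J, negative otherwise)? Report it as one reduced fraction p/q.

WM:MJ = -2

Work in coordinates with W = (0, 0), Q = (1, 0), B = (0, 1).
1. J is the midpoint of BQ ⇒ J = (1/2, 1/2)
2. M is where the line through Q parallel to WB meets line WJ ⇒ M = (1, 1)
M = W + t·(J−W) with t = 2, so WM:MJ = t:(1−t) = 2:-1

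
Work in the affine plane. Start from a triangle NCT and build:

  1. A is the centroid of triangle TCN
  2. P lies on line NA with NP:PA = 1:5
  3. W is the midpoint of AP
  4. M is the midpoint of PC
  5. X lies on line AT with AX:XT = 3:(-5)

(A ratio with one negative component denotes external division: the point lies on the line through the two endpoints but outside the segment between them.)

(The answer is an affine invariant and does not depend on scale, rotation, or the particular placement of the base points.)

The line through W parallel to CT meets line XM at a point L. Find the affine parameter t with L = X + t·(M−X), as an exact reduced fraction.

Set N = (0, 0), C = (1, 0), T = (0, 1); any affine frame gives the same invariant.
1. A is the centroid of triangle TCN ⇒ A = (1/3, 1/3)
2. P lies on line NA with NP:PA = 1:5 ⇒ P = (1/18, 1/18)
3. W is the midpoint of AP ⇒ W = (7/36, 7/36)
4. M is the midpoint of PC ⇒ M = (19/36, 1/36)
5. X lies on line AT with AX:XT = 3:(-5) ⇒ X = (5/6, -2/3)
through W parallel to CT: direction (-1, 1); meets XM at L = (83/126, -17/63)
L = X + t·(M−X) with t = 4/7

t = 4/7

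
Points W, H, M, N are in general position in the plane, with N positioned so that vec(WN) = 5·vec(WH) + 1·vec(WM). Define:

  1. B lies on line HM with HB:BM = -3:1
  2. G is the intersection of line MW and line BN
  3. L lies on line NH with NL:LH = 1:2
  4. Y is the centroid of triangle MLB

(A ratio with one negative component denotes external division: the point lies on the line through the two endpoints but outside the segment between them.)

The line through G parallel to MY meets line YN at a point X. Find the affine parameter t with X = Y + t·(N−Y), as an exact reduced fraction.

Work in coordinates with W = (0, 0), H = (1, 0), M = (0, 1), N = (5, 1).
1. B lies on line HM with HB:BM = -3:1 ⇒ B = (-1/2, 3/2)
2. G is the intersection of line MW and line BN ⇒ G = (0, 16/11)
3. L lies on line NH with NL:LH = 1:2 ⇒ L = (11/3, 2/3)
4. Y is the centroid of triangle MLB ⇒ Y = (19/18, 19/18)
through G parallel to MY: direction (19/18, 1/18); meets YN at X = (-190/33, 38/33)
X = Y + t·(N−Y) with t = -19/11

t = -19/11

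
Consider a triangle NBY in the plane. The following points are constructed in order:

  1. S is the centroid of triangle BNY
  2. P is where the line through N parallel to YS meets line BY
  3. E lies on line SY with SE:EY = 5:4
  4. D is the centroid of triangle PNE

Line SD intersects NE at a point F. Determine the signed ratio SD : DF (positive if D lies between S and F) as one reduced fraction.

SD:DF = -14/9

Work in coordinates with N = (0, 0), B = (1, 0), Y = (0, 1).
1. S is the centroid of triangle BNY ⇒ S = (1/3, 1/3)
2. P is where the line through N parallel to YS meets line BY ⇒ P = (-1, 2)
3. E lies on line SY with SE:EY = 5:4 ⇒ E = (4/27, 19/27)
4. D is the centroid of triangle PNE ⇒ D = (-23/81, 73/81)
line SD meets NE at F = (64/567, 304/567)
D = S + t·(F−S) with t = 14/5, so SD:DF = 14/5:-9/5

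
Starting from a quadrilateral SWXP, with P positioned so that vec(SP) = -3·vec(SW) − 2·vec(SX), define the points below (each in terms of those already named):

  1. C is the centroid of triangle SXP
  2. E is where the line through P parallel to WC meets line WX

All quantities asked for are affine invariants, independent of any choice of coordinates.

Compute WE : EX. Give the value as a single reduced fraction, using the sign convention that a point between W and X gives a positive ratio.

WE:EX = -8/15

Choose coordinates S = (0, 0), W = (1, 0), X = (0, 1), P = (-3, -2).
1. C is the centroid of triangle SXP ⇒ C = (-1, -1/3)
2. E is where the line through P parallel to WC meets line WX ⇒ E = (15/7, -8/7)
E = W + t·(X−W) with t = -8/7, so WE:EX = t:(1−t) = -8/7:15/7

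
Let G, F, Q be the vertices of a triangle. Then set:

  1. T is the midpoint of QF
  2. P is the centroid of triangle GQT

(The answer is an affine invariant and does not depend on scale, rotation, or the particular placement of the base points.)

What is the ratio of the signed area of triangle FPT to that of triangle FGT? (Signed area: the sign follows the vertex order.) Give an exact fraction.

[FPT]:[FGT] = 1/3

Choose coordinates G = (0, 0), F = (1, 0), Q = (0, 1).
1. T is the midpoint of QF ⇒ T = (1/2, 1/2)
2. P is the centroid of triangle GQT ⇒ P = (1/6, 1/2)
2·[FPT] = -1/6, 2·[FGT] = -1/2
[FPT]:[FGT] = -1/6:-1/2 = 1/3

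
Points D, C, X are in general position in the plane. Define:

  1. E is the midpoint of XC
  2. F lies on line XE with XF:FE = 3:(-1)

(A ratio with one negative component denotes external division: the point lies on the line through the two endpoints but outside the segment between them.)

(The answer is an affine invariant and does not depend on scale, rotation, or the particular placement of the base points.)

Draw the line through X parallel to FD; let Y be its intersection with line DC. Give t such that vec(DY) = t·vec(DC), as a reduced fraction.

Choose coordinates D = (0, 0), C = (1, 0), X = (0, 1).
1. E is the midpoint of XC ⇒ E = (1/2, 1/2)
2. F lies on line XE with XF:FE = 3:(-1) ⇒ F = (3/4, 1/4)
through X parallel to FD: direction (-3/4, -1/4); meets DC at Y = (-3, 0)
Y = D + t·(C−D) with t = -3

t = -3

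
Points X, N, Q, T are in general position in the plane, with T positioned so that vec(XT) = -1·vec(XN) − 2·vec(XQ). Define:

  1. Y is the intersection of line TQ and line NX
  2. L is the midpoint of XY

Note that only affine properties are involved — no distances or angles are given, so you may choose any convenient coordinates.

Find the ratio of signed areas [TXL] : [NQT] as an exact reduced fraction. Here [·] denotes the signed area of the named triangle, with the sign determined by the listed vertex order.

Set X = (0, 0), N = (1, 0), Q = (0, 1), T = (-1, -2); any affine frame gives the same invariant.
1. Y is the intersection of line TQ and line NX ⇒ Y = (-1/3, 0)
2. L is the midpoint of XY ⇒ L = (-1/6, 0)
2·[TXL] = 1/3, 2·[NQT] = 4
[TXL]:[NQT] = 1/3:4 = 1/12

[TXL]:[NQT] = 1/12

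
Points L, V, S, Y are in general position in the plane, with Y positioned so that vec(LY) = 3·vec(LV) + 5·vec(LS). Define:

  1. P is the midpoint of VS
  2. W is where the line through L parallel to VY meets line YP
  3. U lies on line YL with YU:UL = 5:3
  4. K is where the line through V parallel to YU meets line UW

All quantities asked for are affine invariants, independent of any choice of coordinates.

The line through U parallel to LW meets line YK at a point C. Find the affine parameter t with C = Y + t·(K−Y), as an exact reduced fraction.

Set L = (0, 0), V = (1, 0), S = (0, 1), Y = (3, 5); any affine frame gives the same invariant.
1. P is the midpoint of VS ⇒ P = (1/2, 1/2)
2. W is where the line through L parallel to VY meets line YP ⇒ W = (-4/7, -10/7)
3. U lies on line YL with YU:UL = 5:3 ⇒ U = (9/8, 15/8)
4. K is where the line through V parallel to YU meets line UW ⇒ K = (-77/16, -155/16)
through U parallel to LW: direction (-4/7, -10/7); meets YK at C = (119/248, 65/248)
C = Y + t·(K−Y) with t = 10/31

t = 10/31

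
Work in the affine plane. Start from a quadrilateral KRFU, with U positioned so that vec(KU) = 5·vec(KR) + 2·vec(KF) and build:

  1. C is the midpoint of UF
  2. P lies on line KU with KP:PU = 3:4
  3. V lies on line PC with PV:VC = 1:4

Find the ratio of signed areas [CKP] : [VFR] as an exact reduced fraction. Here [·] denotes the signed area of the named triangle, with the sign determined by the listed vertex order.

Assign K = (0, 0), R = (1, 0), F = (0, 1), U = (5, 2) — the answer is frame-independent, so this choice is without loss of generality.
1. C is the midpoint of UF ⇒ C = (5/2, 3/2)
2. P lies on line KU with KP:PU = 3:4 ⇒ P = (15/7, 6/7)
3. V lies on line PC with PV:VC = 1:4 ⇒ V = (31/14, 69/70)
2·[CKP] = 15/14, 2·[VFR] = 11/5
[CKP]:[VFR] = 15/14:11/5 = 75/154

[CKP]:[VFR] = 75/154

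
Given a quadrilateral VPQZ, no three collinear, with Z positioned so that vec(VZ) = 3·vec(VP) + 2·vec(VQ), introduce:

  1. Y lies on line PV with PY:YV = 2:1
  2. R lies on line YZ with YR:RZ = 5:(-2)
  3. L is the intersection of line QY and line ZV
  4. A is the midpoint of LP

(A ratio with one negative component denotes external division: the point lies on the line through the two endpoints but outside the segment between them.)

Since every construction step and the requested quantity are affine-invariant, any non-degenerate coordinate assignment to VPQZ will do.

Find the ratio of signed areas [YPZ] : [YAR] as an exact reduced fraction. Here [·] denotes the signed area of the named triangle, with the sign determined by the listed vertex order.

[YPZ]:[YAR] = 11/5

Work in coordinates with V = (0, 0), P = (1, 0), Q = (0, 1), Z = (3, 2).
1. Y lies on line PV with PY:YV = 2:1 ⇒ Y = (1/3, 0)
2. R lies on line YZ with YR:RZ = 5:(-2) ⇒ R = (43/9, 10/3)
3. L is the intersection of line QY and line ZV ⇒ L = (3/11, 2/11)
4. A is the midpoint of LP ⇒ A = (7/11, 1/11)
2·[YPZ] = 4/3, 2·[YAR] = 20/33
[YPZ]:[YAR] = 4/3:20/33 = 11/5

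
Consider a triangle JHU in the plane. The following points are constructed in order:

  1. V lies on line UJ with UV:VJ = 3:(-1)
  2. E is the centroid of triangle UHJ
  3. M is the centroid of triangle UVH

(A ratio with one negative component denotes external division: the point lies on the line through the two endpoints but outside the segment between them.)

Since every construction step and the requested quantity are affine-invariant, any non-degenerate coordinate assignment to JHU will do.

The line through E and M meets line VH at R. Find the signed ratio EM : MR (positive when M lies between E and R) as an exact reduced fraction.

EM:MR = 1/3

Work in coordinates with J = (0, 0), H = (1, 0), U = (0, 1).
1. V lies on line UJ with UV:VJ = 3:(-1) ⇒ V = (0, -1/2)
2. E is the centroid of triangle UHJ ⇒ E = (1/3, 1/3)
3. M is the centroid of triangle UVH ⇒ M = (1/3, 1/6)
line EM meets VH at R = (1/3, -1/3)
M = E + t·(R−E) with t = 1/4, so EM:MR = 1/4:3/4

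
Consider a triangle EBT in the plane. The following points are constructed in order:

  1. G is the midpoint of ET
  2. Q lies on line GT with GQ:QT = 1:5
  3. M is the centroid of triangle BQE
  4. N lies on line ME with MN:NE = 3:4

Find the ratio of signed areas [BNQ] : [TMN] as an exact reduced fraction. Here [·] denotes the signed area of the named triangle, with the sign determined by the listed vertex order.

[BNQ]:[TMN] = 91/36

Assign E = (0, 0), B = (1, 0), T = (0, 1) — the answer is frame-independent, so this choice is without loss of generality.
1. G is the midpoint of ET ⇒ G = (0, 1/2)
2. Q lies on line GT with GQ:QT = 1:5 ⇒ Q = (0, 7/12)
3. M is the centroid of triangle BQE ⇒ M = (1/3, 7/36)
4. N lies on line ME with MN:NE = 3:4 ⇒ N = (4/21, 1/9)
2·[BNQ] = -13/36, 2·[TMN] = -1/7
[BNQ]:[TMN] = -13/36:-1/7 = 91/36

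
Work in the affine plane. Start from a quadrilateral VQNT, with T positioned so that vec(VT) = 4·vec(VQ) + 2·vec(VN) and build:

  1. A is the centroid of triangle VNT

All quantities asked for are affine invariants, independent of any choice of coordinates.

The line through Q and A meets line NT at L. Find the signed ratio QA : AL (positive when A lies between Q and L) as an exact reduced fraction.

Set V = (0, 0), Q = (1, 0), N = (0, 1), T = (4, 2); any affine frame gives the same invariant.
1. A is the centroid of triangle VNT ⇒ A = (4/3, 1)
line QA meets NT at L = (16/11, 15/11)
A = Q + t·(L−Q) with t = 11/15, so QA:AL = 11/15:4/15

QA:AL = 11/4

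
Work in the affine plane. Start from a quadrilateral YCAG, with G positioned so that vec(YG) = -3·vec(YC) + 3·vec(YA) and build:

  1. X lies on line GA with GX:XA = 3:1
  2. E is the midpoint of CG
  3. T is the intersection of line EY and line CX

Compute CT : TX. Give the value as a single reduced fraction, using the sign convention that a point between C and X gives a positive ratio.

CT:TX = -4

Work in coordinates with Y = (0, 0), C = (1, 0), A = (0, 1), G = (-3, 3).
1. X lies on line GA with GX:XA = 3:1 ⇒ X = (-3/4, 3/2)
2. E is the midpoint of CG ⇒ E = (-1, 3/2)
3. T is the intersection of line EY and line CX ⇒ T = (-4/3, 2)
T = C + t·(X−C) with t = 4/3, so CT:TX = t:(1−t) = 4/3:-1/3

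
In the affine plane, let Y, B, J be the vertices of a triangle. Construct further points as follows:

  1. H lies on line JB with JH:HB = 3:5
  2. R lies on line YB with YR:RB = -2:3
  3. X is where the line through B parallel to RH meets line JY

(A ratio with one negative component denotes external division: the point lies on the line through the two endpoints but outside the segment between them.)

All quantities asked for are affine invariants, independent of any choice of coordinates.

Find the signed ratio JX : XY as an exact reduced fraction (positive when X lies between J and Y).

Set Y = (0, 0), B = (1, 0), J = (0, 1); any affine frame gives the same invariant.
1. H lies on line JB with JH:HB = 3:5 ⇒ H = (3/8, 5/8)
2. R lies on line YB with YR:RB = -2:3 ⇒ R = (-2, 0)
3. X is where the line through B parallel to RH meets line JY ⇒ X = (0, -5/19)
X = J + t·(Y−J) with t = 24/19, so JX:XY = t:(1−t) = 24/19:-5/19

JX:XY = -24/5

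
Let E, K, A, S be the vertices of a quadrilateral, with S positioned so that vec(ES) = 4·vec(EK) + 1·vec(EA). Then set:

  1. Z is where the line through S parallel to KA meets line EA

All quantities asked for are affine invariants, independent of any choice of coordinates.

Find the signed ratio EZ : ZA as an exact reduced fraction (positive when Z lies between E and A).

EZ:ZA = -5/4

Choose coordinates E = (0, 0), K = (1, 0), A = (0, 1), S = (4, 1).
1. Z is where the line through S parallel to KA meets line EA ⇒ Z = (0, 5)
Z = E + t·(A−E) with t = 5, so EZ:ZA = t:(1−t) = 5:-4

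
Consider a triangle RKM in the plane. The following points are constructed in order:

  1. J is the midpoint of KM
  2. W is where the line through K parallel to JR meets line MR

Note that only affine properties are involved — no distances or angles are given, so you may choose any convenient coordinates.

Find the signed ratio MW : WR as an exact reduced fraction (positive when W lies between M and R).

MW:WR = -2

Work in coordinates with R = (0, 0), K = (1, 0), M = (0, 1).
1. J is the midpoint of KM ⇒ J = (1/2, 1/2)
2. W is where the line through K parallel to JR meets line MR ⇒ W = (0, -1)
W = M + t·(R−M) with t = 2, so MW:WR = t:(1−t) = 2:-1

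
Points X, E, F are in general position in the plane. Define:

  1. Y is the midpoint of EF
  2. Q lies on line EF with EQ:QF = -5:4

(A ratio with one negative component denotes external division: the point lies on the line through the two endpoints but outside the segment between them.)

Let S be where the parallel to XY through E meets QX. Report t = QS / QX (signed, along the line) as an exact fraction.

t = 10/9

Assign X = (0, 0), E = (1, 0), F = (0, 1) — the answer is frame-independent, so this choice is without loss of generality.
1. Y is the midpoint of EF ⇒ Y = (1/2, 1/2)
2. Q lies on line EF with EQ:QF = -5:4 ⇒ Q = (-4, 5)
through E parallel to XY: direction (1/2, 1/2); meets QX at S = (4/9, -5/9)
S = Q + t·(X−Q) with t = 10/9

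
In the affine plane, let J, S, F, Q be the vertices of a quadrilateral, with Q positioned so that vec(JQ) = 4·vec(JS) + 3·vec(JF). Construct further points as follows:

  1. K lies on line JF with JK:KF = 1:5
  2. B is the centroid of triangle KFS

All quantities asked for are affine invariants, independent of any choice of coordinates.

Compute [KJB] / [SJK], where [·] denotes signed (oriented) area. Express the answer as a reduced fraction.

[KJB]:[SJK] = -1/3

Work in coordinates with J = (0, 0), S = (1, 0), F = (0, 1), Q = (4, 3).
1. K lies on line JF with JK:KF = 1:5 ⇒ K = (0, 1/6)
2. B is the centroid of triangle KFS ⇒ B = (1/3, 7/18)
2·[KJB] = 1/18, 2·[SJK] = -1/6
[KJB]:[SJK] = 1/18:-1/6 = -1/3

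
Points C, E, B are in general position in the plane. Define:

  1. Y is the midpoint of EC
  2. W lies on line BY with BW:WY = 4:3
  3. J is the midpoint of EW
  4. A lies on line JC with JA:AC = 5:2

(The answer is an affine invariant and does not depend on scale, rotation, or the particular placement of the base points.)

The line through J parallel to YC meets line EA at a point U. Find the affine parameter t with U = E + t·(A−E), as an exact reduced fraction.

Choose coordinates C = (0, 0), E = (1, 0), B = (0, 1).
1. Y is the midpoint of EC ⇒ Y = (1/2, 0)
2. W lies on line BY with BW:WY = 4:3 ⇒ W = (2/7, 3/7)
3. J is the midpoint of EW ⇒ J = (9/14, 3/14)
4. A lies on line JC with JA:AC = 5:2 ⇒ A = (9/49, 3/49)
through J parallel to YC: direction (-1/2, 0); meets EA at U = (-13/7, 3/14)
U = E + t·(A−E) with t = 7/2

t = 7/2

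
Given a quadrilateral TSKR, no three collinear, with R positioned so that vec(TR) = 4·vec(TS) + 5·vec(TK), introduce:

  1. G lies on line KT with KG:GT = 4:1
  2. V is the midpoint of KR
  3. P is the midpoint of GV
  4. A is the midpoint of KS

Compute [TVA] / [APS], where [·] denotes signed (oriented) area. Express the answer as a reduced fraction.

Choose coordinates T = (0, 0), S = (1, 0), K = (0, 1), R = (4, 5).
1. G lies on line KT with KG:GT = 4:1 ⇒ G = (0, 1/5)
2. V is the midpoint of KR ⇒ V = (2, 3)
3. P is the midpoint of GV ⇒ P = (1, 8/5)
4. A is the midpoint of KS ⇒ A = (1/2, 1/2)
2·[TVA] = -1/2, 2·[APS] = -4/5
[TVA]:[APS] = -1/2:-4/5 = 5/8

[TVA]:[APS] = 5/8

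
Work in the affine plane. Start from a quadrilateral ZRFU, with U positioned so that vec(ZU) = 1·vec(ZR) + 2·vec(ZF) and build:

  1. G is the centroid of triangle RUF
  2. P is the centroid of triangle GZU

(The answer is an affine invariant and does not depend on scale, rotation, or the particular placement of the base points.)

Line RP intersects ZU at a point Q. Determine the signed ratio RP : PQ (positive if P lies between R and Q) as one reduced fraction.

RP:PQ = 17

Choose coordinates Z = (0, 0), R = (1, 0), F = (0, 1), U = (1, 2).
1. G is the centroid of triangle RUF ⇒ G = (2/3, 1)
2. P is the centroid of triangle GZU ⇒ P = (5/9, 1)
line RP meets ZU at Q = (9/17, 18/17)
P = R + t·(Q−R) with t = 17/18, so RP:PQ = 17/18:1/18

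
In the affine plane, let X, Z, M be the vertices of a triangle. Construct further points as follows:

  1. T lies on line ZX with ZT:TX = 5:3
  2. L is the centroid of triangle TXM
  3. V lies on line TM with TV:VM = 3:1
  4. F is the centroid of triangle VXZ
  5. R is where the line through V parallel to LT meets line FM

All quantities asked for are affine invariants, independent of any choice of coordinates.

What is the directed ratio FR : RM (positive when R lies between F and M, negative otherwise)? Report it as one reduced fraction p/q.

FR:RM = 10/9

Set X = (0, 0), Z = (1, 0), M = (0, 1); any affine frame gives the same invariant.
1. T lies on line ZX with ZT:TX = 5:3 ⇒ T = (3/8, 0)
2. L is the centroid of triangle TXM ⇒ L = (1/8, 1/3)
3. V lies on line TM with TV:VM = 3:1 ⇒ V = (3/32, 3/4)
4. F is the centroid of triangle VXZ ⇒ F = (35/96, 1/4)
5. R is where the line through V parallel to LT meets line FM ⇒ R = (105/608, 49/76)
R = F + t·(M−F) with t = 10/19, so FR:RM = t:(1−t) = 10/19:9/19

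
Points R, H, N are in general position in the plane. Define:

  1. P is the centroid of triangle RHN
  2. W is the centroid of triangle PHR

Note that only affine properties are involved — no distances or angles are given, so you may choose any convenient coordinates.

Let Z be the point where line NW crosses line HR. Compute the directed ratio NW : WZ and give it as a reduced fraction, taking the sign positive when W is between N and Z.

NW:WZ = 8

Set R = (0, 0), H = (1, 0), N = (0, 1); any affine frame gives the same invariant.
1. P is the centroid of triangle RHN ⇒ P = (1/3, 1/3)
2. W is the centroid of triangle PHR ⇒ W = (4/9, 1/9)
line NW meets HR at Z = (1/2, 0)
W = N + t·(Z−N) with t = 8/9, so NW:WZ = 8/9:1/9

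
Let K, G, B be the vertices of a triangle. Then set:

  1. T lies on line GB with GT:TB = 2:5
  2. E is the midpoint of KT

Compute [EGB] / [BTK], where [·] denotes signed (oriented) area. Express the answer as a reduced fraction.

Set K = (0, 0), G = (1, 0), B = (0, 1); any affine frame gives the same invariant.
1. T lies on line GB with GT:TB = 2:5 ⇒ T = (5/7, 2/7)
2. E is the midpoint of KT ⇒ E = (5/14, 1/7)
2·[EGB] = 1/2, 2·[BTK] = -5/7
[EGB]:[BTK] = 1/2:-5/7 = -7/10

[EGB]:[BTK] = -7/10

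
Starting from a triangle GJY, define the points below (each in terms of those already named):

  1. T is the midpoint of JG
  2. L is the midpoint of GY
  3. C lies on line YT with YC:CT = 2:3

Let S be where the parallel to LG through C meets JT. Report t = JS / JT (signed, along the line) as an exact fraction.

t = 8/5

Assign G = (0, 0), J = (1, 0), Y = (0, 1) — the answer is frame-independent, so this choice is without loss of generality.
1. T is the midpoint of JG ⇒ T = (1/2, 0)
2. L is the midpoint of GY ⇒ L = (0, 1/2)
3. C lies on line YT with YC:CT = 2:3 ⇒ C = (1/5, 3/5)
through C parallel to LG: direction (0, -1/2); meets JT at S = (1/5, 0)
S = J + t·(T−J) with t = 8/5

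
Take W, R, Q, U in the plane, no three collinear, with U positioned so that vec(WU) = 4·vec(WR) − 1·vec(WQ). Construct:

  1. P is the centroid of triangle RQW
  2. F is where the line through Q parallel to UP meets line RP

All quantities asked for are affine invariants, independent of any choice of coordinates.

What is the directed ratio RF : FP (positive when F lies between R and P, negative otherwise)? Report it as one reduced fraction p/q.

Set W = (0, 0), R = (1, 0), Q = (0, 1), U = (4, -1); any affine frame gives the same invariant.
1. P is the centroid of triangle RQW ⇒ P = (1/3, 1/3)
2. F is where the line through Q parallel to UP meets line RP ⇒ F = (-11/3, 7/3)
F = R + t·(P−R) with t = 7, so RF:FP = t:(1−t) = 7:-6

RF:FP = -7/6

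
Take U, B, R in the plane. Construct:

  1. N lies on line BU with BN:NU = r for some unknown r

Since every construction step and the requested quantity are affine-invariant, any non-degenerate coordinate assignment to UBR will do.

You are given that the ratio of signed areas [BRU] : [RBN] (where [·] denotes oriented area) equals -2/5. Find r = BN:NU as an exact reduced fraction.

Choose coordinates U = (0, 0), B = (1, 0), R = (0, 1).
1. With BN:NU = r, write λ = r/(r+1) so N = B + λ·(U−B); N is affine-linear in λ
Every point depending on N is an affine combination of N and λ-independent points, so each such coordinate is linear in λ; the λ² term in each signed area is a multiple of (U−B)×(U−B) = 0, so 2·[BRU] and 2·[RBN] are each linear in λ. Evaluating at λ=0 and λ=1:
  2·[BRU] = 1,   2·[RBN] = −λ
So [BRU]:[RBN] = (1) / (−λ). Setting this equal to -2/5:
  1 = -2/5·(−λ)  ⇒  λ = 5/2
Then r = λ/(1−λ) = (5/2)/(-3/2) = -5/3. Check: with r = -5/3, N = (-3/2, 0) and [BRU]:[RBN] = -2/5 as required.

r = -5/3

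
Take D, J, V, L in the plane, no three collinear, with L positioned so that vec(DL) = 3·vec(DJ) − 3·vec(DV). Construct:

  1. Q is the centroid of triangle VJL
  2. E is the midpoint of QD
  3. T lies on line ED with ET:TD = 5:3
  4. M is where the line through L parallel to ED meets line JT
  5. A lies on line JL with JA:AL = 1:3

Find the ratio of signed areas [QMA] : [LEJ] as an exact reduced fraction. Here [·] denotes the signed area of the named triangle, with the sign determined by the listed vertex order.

Choose coordinates D = (0, 0), J = (1, 0), V = (0, 1), L = (3, -3).
1. Q is the centroid of triangle VJL ⇒ Q = (4/3, -2/3)
2. E is the midpoint of QD ⇒ E = (2/3, -1/3)
3. T lies on line ED with ET:TD = 5:3 ⇒ T = (1/4, -1/8)
4. M is where the line through L parallel to ED meets line JT ⇒ M = (-2, -1/2)
5. A lies on line JL with JA:AL = 1:3 ⇒ A = (3/2, -3/4)
2·[QMA] = 1/4, 2·[LEJ] = -5/3
[QMA]:[LEJ] = 1/4:-5/3 = -3/20

[QMA]:[LEJ] = -3/20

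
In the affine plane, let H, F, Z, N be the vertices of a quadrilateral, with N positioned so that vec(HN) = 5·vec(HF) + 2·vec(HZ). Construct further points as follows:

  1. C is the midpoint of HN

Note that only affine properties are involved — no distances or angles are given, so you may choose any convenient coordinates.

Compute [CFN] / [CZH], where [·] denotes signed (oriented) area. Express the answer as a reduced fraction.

[CFN]:[CZH] = 2/5

Work in coordinates with H = (0, 0), F = (1, 0), Z = (0, 1), N = (5, 2).
1. C is the midpoint of HN ⇒ C = (5/2, 1)
2·[CFN] = 1, 2·[CZH] = 5/2
[CFN]:[CZH] = 1:5/2 = 2/5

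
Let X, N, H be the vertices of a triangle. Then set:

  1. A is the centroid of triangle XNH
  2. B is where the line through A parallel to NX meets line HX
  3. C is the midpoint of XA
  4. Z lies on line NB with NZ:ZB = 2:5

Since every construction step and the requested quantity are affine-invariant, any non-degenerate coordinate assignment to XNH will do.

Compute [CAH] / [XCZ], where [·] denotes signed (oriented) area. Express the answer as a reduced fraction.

[CAH]:[XCZ] = -21/13

Assign X = (0, 0), N = (1, 0), H = (0, 1) — the answer is frame-independent, so this choice is without loss of generality.
1. A is the centroid of triangle XNH ⇒ A = (1/3, 1/3)
2. B is where the line through A parallel to NX meets line HX ⇒ B = (0, 1/3)
3. C is the midpoint of XA ⇒ C = (1/6, 1/6)
4. Z lies on line NB with NZ:ZB = 2:5 ⇒ Z = (5/7, 2/21)
2·[CAH] = 1/6, 2·[XCZ] = -13/126
[CAH]:[XCZ] = 1/6:-13/126 = -21/13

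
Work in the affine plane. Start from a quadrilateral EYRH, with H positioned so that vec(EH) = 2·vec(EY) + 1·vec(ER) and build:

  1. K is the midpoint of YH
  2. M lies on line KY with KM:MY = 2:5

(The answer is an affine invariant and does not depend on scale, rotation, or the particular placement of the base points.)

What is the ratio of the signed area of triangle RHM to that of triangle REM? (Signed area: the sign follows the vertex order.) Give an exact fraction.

[RHM]:[REM] = -18/19

Set E = (0, 0), Y = (1, 0), R = (0, 1), H = (2, 1); any affine frame gives the same invariant.
1. K is the midpoint of YH ⇒ K = (3/2, 1/2)
2. M lies on line KY with KM:MY = 2:5 ⇒ M = (19/14, 5/14)
2·[RHM] = -9/7, 2·[REM] = 19/14
[RHM]:[REM] = -9/7:19/14 = -18/19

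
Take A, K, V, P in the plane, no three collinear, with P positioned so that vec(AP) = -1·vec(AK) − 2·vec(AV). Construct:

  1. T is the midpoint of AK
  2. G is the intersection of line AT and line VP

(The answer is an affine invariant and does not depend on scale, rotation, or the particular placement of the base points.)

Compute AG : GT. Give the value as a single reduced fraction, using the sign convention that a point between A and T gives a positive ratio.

Work in coordinates with A = (0, 0), K = (1, 0), V = (0, 1), P = (-1, -2).
1. T is the midpoint of AK ⇒ T = (1/2, 0)
2. G is the intersection of line AT and line VP ⇒ G = (-1/3, 0)
G = A + t·(T−A) with t = -2/3, so AG:GT = t:(1−t) = -2/3:5/3

AG:GT = -2/5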